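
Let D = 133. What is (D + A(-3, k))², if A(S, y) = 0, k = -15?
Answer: 17689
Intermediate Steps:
(D + A(-3, k))² = (133 + 0)² = 133² = 17689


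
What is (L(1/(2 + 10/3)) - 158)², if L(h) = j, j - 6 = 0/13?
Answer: 23104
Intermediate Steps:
j = 6 (j = 6 + 0/13 = 6 + 0*(1/13) = 6 + 0 = 6)
L(h) = 6
(L(1/(2 + 10/3)) - 158)² = (6 - 158)² = (-152)² = 23104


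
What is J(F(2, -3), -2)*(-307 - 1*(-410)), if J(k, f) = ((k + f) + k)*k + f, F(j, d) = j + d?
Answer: 206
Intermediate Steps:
F(j, d) = d + j
J(k, f) = f + k*(f + 2*k) (J(k, f) = ((f + k) + k)*k + f = (f + 2*k)*k + f = k*(f + 2*k) + f = f + k*(f + 2*k))
J(F(2, -3), -2)*(-307 - 1*(-410)) = (-2 + 2*(-3 + 2)² - 2*(-3 + 2))*(-307 - 1*(-410)) = (-2 + 2*(-1)² - 2*(-1))*(-307 + 410) = (-2 + 2*1 + 2)*103 = (-2 + 2 + 2)*103 = 2*103 = 206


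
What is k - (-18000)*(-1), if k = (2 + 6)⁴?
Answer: -13904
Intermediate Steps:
k = 4096 (k = 8⁴ = 4096)
k - (-18000)*(-1) = 4096 - (-18000)*(-1) = 4096 - 450*40 = 4096 - 18000 = -13904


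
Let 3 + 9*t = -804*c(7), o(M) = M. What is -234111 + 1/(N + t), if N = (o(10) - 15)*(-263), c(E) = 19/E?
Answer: -5271243255/22516 ≈ -2.3411e+5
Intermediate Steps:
N = 1315 (N = (10 - 15)*(-263) = -5*(-263) = 1315)
t = -5099/21 (t = -⅓ + (-15276/7)/9 = -⅓ + (-804*19/7)/9 = -⅓ + (⅑)*(-15276/7) = -⅓ - 5092/21 = -5099/21 ≈ -242.81)
-234111 + 1/(N + t) = -234111 + 1/(1315 - 5099/21) = -234111 + 1/(22516/21) = -234111 + 21/22516 = -5271243255/22516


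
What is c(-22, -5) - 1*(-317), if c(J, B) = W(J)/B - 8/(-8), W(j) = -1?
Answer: 1591/5 ≈ 318.20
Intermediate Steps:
c(J, B) = 1 - 1/B (c(J, B) = -1/B - 8/(-8) = -1/B - 8*(-⅛) = -1/B + 1 = 1 - 1/B)
c(-22, -5) - 1*(-317) = (-1 - 5)/(-5) - 1*(-317) = -⅕*(-6) + 317 = 6/5 + 317 = 1591/5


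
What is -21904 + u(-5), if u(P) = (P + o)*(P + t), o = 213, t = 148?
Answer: 7840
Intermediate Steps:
u(P) = (148 + P)*(213 + P) (u(P) = (P + 213)*(P + 148) = (213 + P)*(148 + P) = (148 + P)*(213 + P))
-21904 + u(-5) = -21904 + (31524 + (-5)**2 + 361*(-5)) = -21904 + (31524 + 25 - 1805) = -21904 + 29744 = 7840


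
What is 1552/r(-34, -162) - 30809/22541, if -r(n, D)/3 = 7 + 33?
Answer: -4835089/338115 ≈ -14.300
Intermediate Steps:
r(n, D) = -120 (r(n, D) = -3*(7 + 33) = -3*40 = -120)
1552/r(-34, -162) - 30809/22541 = 1552/(-120) - 30809/22541 = 1552*(-1/120) - 30809*1/22541 = -194/15 - 30809/22541 = -4835089/338115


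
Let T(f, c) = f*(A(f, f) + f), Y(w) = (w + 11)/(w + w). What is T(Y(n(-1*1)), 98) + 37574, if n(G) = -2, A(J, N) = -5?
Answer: 601445/16 ≈ 37590.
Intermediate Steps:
Y(w) = (11 + w)/(2*w) (Y(w) = (11 + w)/((2*w)) = (11 + w)*(1/(2*w)) = (11 + w)/(2*w))
T(f, c) = f*(-5 + f)
T(Y(n(-1*1)), 98) + 37574 = ((1/2)*(11 - 2)/(-2))*(-5 + (1/2)*(11 - 2)/(-2)) + 37574 = ((1/2)*(-1/2)*9)*(-5 + (1/2)*(-1/2)*9) + 37574 = -9*(-5 - 9/4)/4 + 37574 = -9/4*(-29/4) + 37574 = 261/16 + 37574 = 601445/16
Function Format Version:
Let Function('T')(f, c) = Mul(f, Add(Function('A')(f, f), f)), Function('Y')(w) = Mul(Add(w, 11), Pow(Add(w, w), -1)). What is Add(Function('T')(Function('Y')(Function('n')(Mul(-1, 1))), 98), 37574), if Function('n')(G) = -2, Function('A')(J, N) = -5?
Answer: Rational(601445, 16) ≈ 37590.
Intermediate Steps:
Function('Y')(w) = Mul(Rational(1, 2), Pow(w, -1), Add(11, w)) (Function('Y')(w) = Mul(Add(11, w), Pow(Mul(2, w), -1)) = Mul(Add(11, w), Mul(Rational(1, 2), Pow(w, -1))) = Mul(Rational(1, 2), Pow(w, -1), Add(11, w)))
Function('T')(f, c) = Mul(f, Add(-5, f))
Add(Function('T')(Function('Y')(Function('n')(Mul(-1, 1))), 98), 37574) = Add(Mul(Mul(Rational(1, 2), Pow(-2, -1), Add(11, -2)), Add(-5, Mul(Rational(1, 2), Pow(-2, -1), Add(11, -2)))), 37574) = Add(Mul(Mul(Rational(1, 2), Rational(-1, 2), 9), Add(-5, Mul(Rational(1, 2), Rational(-1, 2), 9))), 37574) = Add(Mul(Rational(-9, 4), Add(-5, Rational(-9, 4))), 37574) = Add(Mul(Rational(-9, 4), Rational(-29, 4)), 37574) = Add(Rational(261, 16), 37574) = Rational(601445, 16)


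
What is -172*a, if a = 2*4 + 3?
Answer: -1892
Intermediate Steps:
a = 11 (a = 8 + 3 = 11)
-172*a = -172*11 = -1892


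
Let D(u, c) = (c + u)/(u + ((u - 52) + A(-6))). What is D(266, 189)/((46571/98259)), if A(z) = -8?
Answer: 6386835/3140216 ≈ 2.0339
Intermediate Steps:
D(u, c) = (c + u)/(-60 + 2*u) (D(u, c) = (c + u)/(u + ((u - 52) - 8)) = (c + u)/(u + ((-52 + u) - 8)) = (c + u)/(u + (-60 + u)) = (c + u)/(-60 + 2*u))
D(266, 189)/((46571/98259)) = ((189 + 266)/(2*(-30 + 266)))/((46571/98259)) = ((½)*455/236)/((46571*(1/98259))) = ((½)*(1/236)*455)/(6653/14037) = (455/472)*(14037/6653) = 6386835/3140216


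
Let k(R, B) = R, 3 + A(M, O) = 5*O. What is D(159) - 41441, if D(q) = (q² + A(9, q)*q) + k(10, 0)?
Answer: 109778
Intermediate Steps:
A(M, O) = -3 + 5*O
D(q) = 10 + q² + q*(-3 + 5*q) (D(q) = (q² + (-3 + 5*q)*q) + 10 = (q² + q*(-3 + 5*q)) + 10 = 10 + q² + q*(-3 + 5*q))
D(159) - 41441 = (10 - 3*159 + 6*159²) - 41441 = (10 - 477 + 6*25281) - 41441 = (10 - 477 + 151686) - 41441 = 151219 - 41441 = 109778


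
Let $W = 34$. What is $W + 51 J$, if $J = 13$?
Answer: $697$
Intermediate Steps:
$W + 51 J = 34 + 51 \cdot 13 = 34 + 663 = 697$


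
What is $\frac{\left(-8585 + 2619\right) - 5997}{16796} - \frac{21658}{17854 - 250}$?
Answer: $- \frac{143591105}{73919196} \approx -1.9425$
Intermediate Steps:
$\frac{\left(-8585 + 2619\right) - 5997}{16796} - \frac{21658}{17854 - 250} = \left(-5966 - 5997\right) \frac{1}{16796} - \frac{21658}{17854 - 250} = \left(-11963\right) \frac{1}{16796} - \frac{21658}{17604} = - \frac{11963}{16796} - \frac{10829}{8802} = - \frac{143591105}{73919196}$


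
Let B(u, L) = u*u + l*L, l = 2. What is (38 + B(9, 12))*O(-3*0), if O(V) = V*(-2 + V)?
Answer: 0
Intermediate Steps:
B(u, L) = u² + 2*L (B(u, L) = u*u + 2*L = u² + 2*L)
(38 + B(9, 12))*O(-3*0) = (38 + (9² + 2*12))*((-3*0)*(-2 - 3*0)) = (38 + (81 + 24))*(0*(-2 + 0)) = (38 + 105)*(0*(-2)) = 143*0 = 0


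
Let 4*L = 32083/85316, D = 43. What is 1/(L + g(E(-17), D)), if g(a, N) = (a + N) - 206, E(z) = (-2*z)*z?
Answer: -341264/252844541 ≈ -0.0013497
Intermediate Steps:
L = 32083/341264 (L = (32083/85316)/4 = (32083*(1/85316))/4 = (¼)*(32083/85316) = 32083/341264 ≈ 0.094012)
E(z) = -2*z²
g(a, N) = -206 + N + a (g(a, N) = (N + a) - 206 = -206 + N + a)
1/(L + g(E(-17), D)) = 1/(32083/341264 + (-206 + 43 - 2*(-17)²)) = 1/(32083/341264 + (-206 + 43 - 2*289)) = 1/(32083/341264 + (-206 + 43 - 578)) = 1/(32083/341264 - 741) = 1/(-252844541/341264) = -341264/252844541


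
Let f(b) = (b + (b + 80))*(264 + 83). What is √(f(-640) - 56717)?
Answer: I*√473117 ≈ 687.83*I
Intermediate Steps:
f(b) = 27760 + 694*b (f(b) = (b + (80 + b))*347 = (80 + 2*b)*347 = 27760 + 694*b)
√(f(-640) - 56717) = √((27760 + 694*(-640)) - 56717) = √((27760 - 444160) - 56717) = √(-416400 - 56717) = √(-473117) = I*√473117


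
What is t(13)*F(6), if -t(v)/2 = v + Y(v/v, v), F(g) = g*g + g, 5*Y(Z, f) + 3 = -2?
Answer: -1008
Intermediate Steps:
Y(Z, f) = -1 (Y(Z, f) = -⅗ + (⅕)*(-2) = -⅗ - ⅖ = -1)
F(g) = g + g² (F(g) = g² + g = g + g²)
t(v) = 2 - 2*v (t(v) = -2*(v - 1) = -2*(-1 + v) = 2 - 2*v)
t(13)*F(6) = (2 - 2*13)*(6*(1 + 6)) = (2 - 26)*(6*7) = -24*42 = -1008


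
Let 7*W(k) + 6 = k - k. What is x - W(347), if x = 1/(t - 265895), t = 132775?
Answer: 798713/931840 ≈ 0.85714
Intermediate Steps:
W(k) = -6/7 (W(k) = -6/7 + (k - k)/7 = -6/7 + (1/7)*0 = -6/7 + 0 = -6/7)
x = -1/133120 (x = 1/(132775 - 265895) = 1/(-133120) = -1/133120 ≈ -7.5120e-6)
x - W(347) = -1/133120 - 1*(-6/7) = -1/133120 + 6/7 = 798713/931840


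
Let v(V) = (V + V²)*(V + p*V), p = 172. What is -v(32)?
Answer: -5846016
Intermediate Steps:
v(V) = 173*V*(V + V²) (v(V) = (V + V²)*(V + 172*V) = (V + V²)*(173*V) = 173*V*(V + V²))
-v(32) = -173*32²*(1 + 32) = -173*1024*33 = -1*5846016 = -5846016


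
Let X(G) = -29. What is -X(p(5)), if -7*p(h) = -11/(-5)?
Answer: 29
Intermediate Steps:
p(h) = -11/35 (p(h) = -(-11)/(7*(-5)) = -(-11)*(-1)/(7*5) = -⅐*11/5 = -11/35)
-X(p(5)) = -1*(-29) = 29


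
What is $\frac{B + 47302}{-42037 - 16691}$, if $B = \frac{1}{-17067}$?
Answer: $- \frac{807303233}{1002310776} \approx -0.80544$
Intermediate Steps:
$B = - \frac{1}{17067} \approx -5.8593 \cdot 10^{-5}$
$\frac{B + 47302}{-42037 - 16691} = \frac{- \frac{1}{17067} + 47302}{-42037 - 16691} = \frac{807303233}{17067 \left(-58728\right)} = \frac{807303233}{17067} \left(- \frac{1}{58728}\right) = - \frac{807303233}{1002310776}$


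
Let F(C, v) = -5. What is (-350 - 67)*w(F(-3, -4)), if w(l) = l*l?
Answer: -10425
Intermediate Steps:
w(l) = l²
(-350 - 67)*w(F(-3, -4)) = (-350 - 67)*(-5)² = -417*25 = -10425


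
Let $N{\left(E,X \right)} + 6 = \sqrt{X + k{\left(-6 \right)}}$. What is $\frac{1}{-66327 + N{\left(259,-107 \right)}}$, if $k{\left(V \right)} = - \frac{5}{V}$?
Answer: $- \frac{397998}{26400401971} - \frac{7 i \sqrt{78}}{26400401971} \approx -1.5075 \cdot 10^{-5} - 2.3417 \cdot 10^{-9} i$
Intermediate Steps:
$N{\left(E,X \right)} = -6 + \sqrt{\frac{5}{6} + X}$ ($N{\left(E,X \right)} = -6 + \sqrt{X - \frac{5}{-6}} = -6 + \sqrt{X - - \frac{5}{6}} = -6 + \sqrt{X + \frac{5}{6}} = -6 + \sqrt{\frac{5}{6} + X}$)
$\frac{1}{-66327 + N{\left(259,-107 \right)}} = \frac{1}{-66327 - \left(6 - \frac{\sqrt{30 + 36 \left(-107\right)}}{6}\right)} = \frac{1}{-66327 - \left(6 - \frac{\sqrt{30 - 3852}}{6}\right)} = \frac{1}{-66327 - \left(6 - \frac{\sqrt{-3822}}{6}\right)} = \frac{1}{-66327 - \left(6 - \frac{7 i \sqrt{78}}{6}\right)} = \frac{1}{-66333 + \frac{7 i \sqrt{78}}{6}}$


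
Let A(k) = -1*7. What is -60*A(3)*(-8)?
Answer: -3360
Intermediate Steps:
A(k) = -7
-60*A(3)*(-8) = -60*(-7)*(-8) = 420*(-8) = -3360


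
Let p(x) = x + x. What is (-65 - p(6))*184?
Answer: -14168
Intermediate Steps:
p(x) = 2*x
(-65 - p(6))*184 = (-65 - 2*6)*184 = (-65 - 1*12)*184 = (-65 - 12)*184 = -77*184 = -14168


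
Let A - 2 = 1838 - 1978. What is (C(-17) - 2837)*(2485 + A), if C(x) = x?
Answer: -6698338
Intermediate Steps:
A = -138 (A = 2 + (1838 - 1978) = 2 - 140 = -138)
(C(-17) - 2837)*(2485 + A) = (-17 - 2837)*(2485 - 138) = -2854*2347 = -6698338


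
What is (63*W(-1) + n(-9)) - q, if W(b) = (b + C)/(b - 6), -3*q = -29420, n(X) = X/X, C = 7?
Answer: -29579/3 ≈ -9859.7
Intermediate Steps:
n(X) = 1
q = 29420/3 (q = -⅓*(-29420) = 29420/3 ≈ 9806.7)
W(b) = (7 + b)/(-6 + b) (W(b) = (b + 7)/(b - 6) = (7 + b)/(-6 + b))
(63*W(-1) + n(-9)) - q = (63*((7 - 1)/(-6 - 1)) + 1) - 1*29420/3 = (63*(6/(-7)) + 1) - 29420/3 = (63*(-⅐*6) + 1) - 29420/3 = (63*(-6/7) + 1) - 29420/3 = (-54 + 1) - 29420/3 = -53 - 29420/3 = -29579/3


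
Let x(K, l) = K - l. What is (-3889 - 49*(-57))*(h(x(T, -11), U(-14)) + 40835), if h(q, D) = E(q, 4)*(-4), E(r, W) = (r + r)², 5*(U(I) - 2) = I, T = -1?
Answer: -43001560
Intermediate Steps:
U(I) = 2 + I/5
E(r, W) = 4*r² (E(r, W) = (2*r)² = 4*r²)
h(q, D) = -16*q² (h(q, D) = (4*q²)*(-4) = -16*q²)
(-3889 - 49*(-57))*(h(x(T, -11), U(-14)) + 40835) = (-3889 - 49*(-57))*(-16*(-1 - 1*(-11))² + 40835) = (-3889 + 2793)*(-16*(-1 + 11)² + 40835) = -1096*(-16*10² + 40835) = -1096*(-16*100 + 40835) = -1096*(-1600 + 40835) = -1096*39235 = -43001560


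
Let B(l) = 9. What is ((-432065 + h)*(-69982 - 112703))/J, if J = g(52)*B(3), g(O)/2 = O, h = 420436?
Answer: 708147955/312 ≈ 2.2697e+6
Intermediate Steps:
g(O) = 2*O
J = 936 (J = (2*52)*9 = 104*9 = 936)
((-432065 + h)*(-69982 - 112703))/J = ((-432065 + 420436)*(-69982 - 112703))/936 = -11629*(-182685)*(1/936) = 2124443865*(1/936) = 708147955/312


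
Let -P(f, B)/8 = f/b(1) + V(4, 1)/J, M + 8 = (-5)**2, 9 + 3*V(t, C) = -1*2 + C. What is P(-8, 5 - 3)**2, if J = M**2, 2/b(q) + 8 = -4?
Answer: 110787791104/751689 ≈ 1.4739e+5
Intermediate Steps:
V(t, C) = -11/3 + C/3 (V(t, C) = -3 + (-1*2 + C)/3 = -3 + (-2 + C)/3 = -3 + (-2/3 + C/3) = -11/3 + C/3)
b(q) = -1/6 (b(q) = 2/(-8 - 4) = 2/(-12) = 2*(-1/12) = -1/6)
M = 17 (M = -8 + (-5)**2 = -8 + 25 = 17)
J = 289 (J = 17**2 = 289)
P(f, B) = 80/867 + 48*f (P(f, B) = -8*(f/(-1/6) + (-11/3 + (1/3)*1)/289) = -8*(f*(-6) + (-11/3 + 1/3)*(1/289)) = -8*(-6*f - 10/3*1/289) = -8*(-6*f - 10/867) = -8*(-10/867 - 6*f) = 80/867 + 48*f)
P(-8, 5 - 3)**2 = (80/867 + 48*(-8))**2 = (80/867 - 384)**2 = (-332848/867)**2 = 110787791104/751689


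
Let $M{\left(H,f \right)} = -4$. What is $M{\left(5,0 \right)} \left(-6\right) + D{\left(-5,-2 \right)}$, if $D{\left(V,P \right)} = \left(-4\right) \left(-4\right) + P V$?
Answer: $50$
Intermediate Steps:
$D{\left(V,P \right)} = 16 + P V$
$M{\left(5,0 \right)} \left(-6\right) + D{\left(-5,-2 \right)} = \left(-4\right) \left(-6\right) + \left(16 - -10\right) = 24 + \left(16 + 10\right) = 24 + 26 = 50$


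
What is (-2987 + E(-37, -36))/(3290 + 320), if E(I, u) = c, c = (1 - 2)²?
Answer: -1493/1805 ≈ -0.82715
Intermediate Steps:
c = 1 (c = (-1)² = 1)
E(I, u) = 1
(-2987 + E(-37, -36))/(3290 + 320) = (-2987 + 1)/(3290 + 320) = -2986/3610 = -2986*1/3610 = -1493/1805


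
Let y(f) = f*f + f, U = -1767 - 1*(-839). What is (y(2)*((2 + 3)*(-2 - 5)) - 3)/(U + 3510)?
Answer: -213/2582 ≈ -0.082494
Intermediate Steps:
U = -928 (U = -1767 + 839 = -928)
y(f) = f + f² (y(f) = f² + f = f + f²)
(y(2)*((2 + 3)*(-2 - 5)) - 3)/(U + 3510) = ((2*(1 + 2))*((2 + 3)*(-2 - 5)) - 3)/(-928 + 3510) = ((2*3)*(5*(-7)) - 3)/2582 = (6*(-35) - 3)*(1/2582) = (-210 - 3)*(1/2582) = -213*1/2582 = -213/2582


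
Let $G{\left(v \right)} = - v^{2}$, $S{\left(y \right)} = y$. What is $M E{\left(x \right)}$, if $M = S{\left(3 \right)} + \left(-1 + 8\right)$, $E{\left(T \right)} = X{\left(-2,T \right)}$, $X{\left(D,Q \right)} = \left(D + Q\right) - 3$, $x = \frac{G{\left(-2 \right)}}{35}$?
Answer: $- \frac{358}{7} \approx -51.143$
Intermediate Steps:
$x = - \frac{4}{35}$ ($x = \frac{\left(-1\right) \left(-2\right)^{2}}{35} = \left(-1\right) 4 \cdot \frac{1}{35} = \left(-4\right) \frac{1}{35} = - \frac{4}{35} \approx -0.11429$)
$X{\left(D,Q \right)} = -3 + D + Q$
$E{\left(T \right)} = -5 + T$ ($E{\left(T \right)} = -3 - 2 + T = -5 + T$)
$M = 10$ ($M = 3 + \left(-1 + 8\right) = 3 + 7 = 10$)
$M E{\left(x \right)} = 10 \left(-5 - \frac{4}{35}\right) = 10 \left(- \frac{179}{35}\right) = - \frac{358}{7}$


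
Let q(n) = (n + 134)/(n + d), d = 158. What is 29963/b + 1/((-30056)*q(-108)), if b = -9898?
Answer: -5853815257/1933712872 ≈ -3.0272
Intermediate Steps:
q(n) = (134 + n)/(158 + n) (q(n) = (n + 134)/(n + 158) = (134 + n)/(158 + n))
29963/b + 1/((-30056)*q(-108)) = 29963/(-9898) + 1/((-30056)*(((134 - 108)/(158 - 108)))) = 29963*(-1/9898) - 1/(30056*(26/50)) = -29963/9898 - 1/(30056*((1/50)*26)) = -29963/9898 - 1/(30056*13/25) = -29963/9898 - 1/30056*25/13 = -29963/9898 - 25/390728 = -5853815257/1933712872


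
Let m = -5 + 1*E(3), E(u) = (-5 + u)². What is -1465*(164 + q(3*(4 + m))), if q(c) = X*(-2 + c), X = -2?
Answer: -219750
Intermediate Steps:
m = -1 (m = -5 + 1*(-5 + 3)² = -5 + 1*(-2)² = -5 + 1*4 = -5 + 4 = -1)
q(c) = 4 - 2*c (q(c) = -2*(-2 + c) = 4 - 2*c)
-1465*(164 + q(3*(4 + m))) = -1465*(164 + (4 - 6*(4 - 1))) = -1465*(164 + (4 - 6*3)) = -1465*(164 + (4 - 2*9)) = -1465*(164 + (4 - 18)) = -1465*(164 - 14) = -1465*150 = -219750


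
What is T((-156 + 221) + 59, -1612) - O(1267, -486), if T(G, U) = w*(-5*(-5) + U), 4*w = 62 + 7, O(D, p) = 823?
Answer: -112795/4 ≈ -28199.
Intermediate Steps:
w = 69/4 (w = (62 + 7)/4 = (¼)*69 = 69/4 ≈ 17.250)
T(G, U) = 1725/4 + 69*U/4 (T(G, U) = 69*(-5*(-5) + U)/4 = 69*(25 + U)/4 = 1725/4 + 69*U/4)
T((-156 + 221) + 59, -1612) - O(1267, -486) = (1725/4 + (69/4)*(-1612)) - 1*823 = (1725/4 - 27807) - 823 = -109503/4 - 823 = -112795/4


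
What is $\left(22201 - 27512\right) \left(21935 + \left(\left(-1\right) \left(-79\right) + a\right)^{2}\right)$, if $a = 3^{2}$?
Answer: $-157625169$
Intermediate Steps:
$a = 9$
$\left(22201 - 27512\right) \left(21935 + \left(\left(-1\right) \left(-79\right) + a\right)^{2}\right) = \left(22201 - 27512\right) \left(21935 + \left(\left(-1\right) \left(-79\right) + 9\right)^{2}\right) = - 5311 \left(21935 + \left(79 + 9\right)^{2}\right) = - 5311 \left(21935 + 88^{2}\right) = - 5311 \left(21935 + 7744\right) = \left(-5311\right) 29679 = -157625169$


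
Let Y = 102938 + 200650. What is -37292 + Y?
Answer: 266296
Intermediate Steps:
Y = 303588
-37292 + Y = -37292 + 303588 = 266296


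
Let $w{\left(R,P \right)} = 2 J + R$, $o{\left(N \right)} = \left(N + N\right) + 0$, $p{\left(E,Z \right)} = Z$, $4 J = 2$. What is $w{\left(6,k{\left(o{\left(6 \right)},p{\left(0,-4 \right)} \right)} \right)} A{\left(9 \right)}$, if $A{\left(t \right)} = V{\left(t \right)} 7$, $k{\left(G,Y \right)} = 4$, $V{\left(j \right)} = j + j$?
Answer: $882$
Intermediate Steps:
$J = \frac{1}{2}$ ($J = \frac{1}{4} \cdot 2 = \frac{1}{2} \approx 0.5$)
$o{\left(N \right)} = 2 N$ ($o{\left(N \right)} = 2 N + 0 = 2 N$)
$V{\left(j \right)} = 2 j$
$w{\left(R,P \right)} = 1 + R$ ($w{\left(R,P \right)} = 2 \cdot \frac{1}{2} + R = 1 + R$)
$A{\left(t \right)} = 14 t$ ($A{\left(t \right)} = 2 t 7 = 14 t$)
$w{\left(6,k{\left(o{\left(6 \right)},p{\left(0,-4 \right)} \right)} \right)} A{\left(9 \right)} = \left(1 + 6\right) 14 \cdot 9 = 7 \cdot 126 = 882$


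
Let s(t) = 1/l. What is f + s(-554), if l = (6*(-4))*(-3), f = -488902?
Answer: -35200943/72 ≈ -4.8890e+5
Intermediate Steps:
l = 72 (l = -24*(-3) = 72)
s(t) = 1/72
f + s(-554) = -488902 + 1/72 = -35200943/72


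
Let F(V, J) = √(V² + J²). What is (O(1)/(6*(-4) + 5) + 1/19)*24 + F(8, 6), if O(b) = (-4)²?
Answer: -170/19 ≈ -8.9474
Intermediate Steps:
O(b) = 16
F(V, J) = √(J² + V²)
(O(1)/(6*(-4) + 5) + 1/19)*24 + F(8, 6) = (16/(6*(-4) + 5) + 1/19)*24 + √(6² + 8²) = (16/(-24 + 5) + 1*(1/19))*24 + √(36 + 64) = (16/(-19) + 1/19)*24 + √100 = (16*(-1/19) + 1/19)*24 + 10 = (-16/19 + 1/19)*24 + 10 = -15/19*24 + 10 = -360/19 + 10 = -170/19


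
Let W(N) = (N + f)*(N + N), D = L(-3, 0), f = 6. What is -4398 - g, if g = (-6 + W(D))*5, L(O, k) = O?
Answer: -4278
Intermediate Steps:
D = -3
W(N) = 2*N*(6 + N) (W(N) = (N + 6)*(N + N) = (6 + N)*(2*N) = 2*N*(6 + N))
g = -120 (g = (-6 + 2*(-3)*(6 - 3))*5 = (-6 + 2*(-3)*3)*5 = (-6 - 18)*5 = -24*5 = -120)
-4398 - g = -4398 - 1*(-120) = -4398 + 120 = -4278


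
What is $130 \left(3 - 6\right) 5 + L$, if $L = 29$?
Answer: $-1921$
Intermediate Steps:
$130 \left(3 - 6\right) 5 + L = 130 \left(3 - 6\right) 5 + 29 = 130 \left(\left(-3\right) 5\right) + 29 = 130 \left(-15\right) + 29 = -1950 + 29 = -1921$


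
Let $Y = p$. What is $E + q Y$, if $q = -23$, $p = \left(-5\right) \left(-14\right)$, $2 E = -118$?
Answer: $-1669$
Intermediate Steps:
$E = -59$ ($E = \frac{1}{2} \left(-118\right) = -59$)
$p = 70$
$Y = 70$
$E + q Y = -59 - 1610 = -1669$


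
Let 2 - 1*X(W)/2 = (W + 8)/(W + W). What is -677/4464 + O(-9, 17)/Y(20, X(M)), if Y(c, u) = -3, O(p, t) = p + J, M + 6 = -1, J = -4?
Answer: 18667/4464 ≈ 4.1817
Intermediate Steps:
M = -7 (M = -6 - 1 = -7)
X(W) = 4 - (8 + W)/W (X(W) = 4 - 2*(W + 8)/(W + W) = 4 - 2*(8 + W)/(2*W) = 4 - 2*(8 + W)*1/(2*W) = 4 - (8 + W)/W)
O(p, t) = -4 + p (O(p, t) = p - 4 = -4 + p)
-677/4464 + O(-9, 17)/Y(20, X(M)) = -677/4464 + (-4 - 9)/(-3) = -677*1/4464 - 13*(-⅓) = -677/4464 + 13/3 = 18667/4464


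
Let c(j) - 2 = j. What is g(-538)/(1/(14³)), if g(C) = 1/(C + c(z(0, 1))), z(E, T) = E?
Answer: -343/67 ≈ -5.1194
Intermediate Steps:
c(j) = 2 + j
g(C) = 1/(2 + C) (g(C) = 1/(C + (2 + 0)) = 1/(C + 2) = 1/(2 + C))
g(-538)/(1/(14³)) = 1/((2 - 538)*(1/(14³))) = 1/((-536)*(1/2744)) = -1/(536*1/2744) = -1/536*2744 = -343/67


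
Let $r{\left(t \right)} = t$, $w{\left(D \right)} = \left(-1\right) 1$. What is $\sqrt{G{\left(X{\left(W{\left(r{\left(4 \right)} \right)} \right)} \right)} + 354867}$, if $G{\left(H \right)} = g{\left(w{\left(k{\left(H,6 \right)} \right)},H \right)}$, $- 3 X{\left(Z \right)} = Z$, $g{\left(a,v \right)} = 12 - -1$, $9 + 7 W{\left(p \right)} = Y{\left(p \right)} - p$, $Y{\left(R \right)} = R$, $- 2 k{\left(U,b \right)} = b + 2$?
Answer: $8 \sqrt{5545} \approx 595.72$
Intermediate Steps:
$k{\left(U,b \right)} = -1 - \frac{b}{2}$ ($k{\left(U,b \right)} = - \frac{b + 2}{2} = - \frac{2 + b}{2} = -1 - \frac{b}{2}$)
$w{\left(D \right)} = -1$
$W{\left(p \right)} = - \frac{9}{7}$ ($W{\left(p \right)} = - \frac{9}{7} + \frac{p - p}{7} = - \frac{9}{7} + \frac{1}{7} \cdot 0 = - \frac{9}{7} + 0 = - \frac{9}{7}$)
$g{\left(a,v \right)} = 13$ ($g{\left(a,v \right)} = 12 + 1 = 13$)
$X{\left(Z \right)} = - \frac{Z}{3}$
$G{\left(H \right)} = 13$
$\sqrt{G{\left(X{\left(W{\left(r{\left(4 \right)} \right)} \right)} \right)} + 354867} = \sqrt{13 + 354867} = \sqrt{354880} = 8 \sqrt{5545}$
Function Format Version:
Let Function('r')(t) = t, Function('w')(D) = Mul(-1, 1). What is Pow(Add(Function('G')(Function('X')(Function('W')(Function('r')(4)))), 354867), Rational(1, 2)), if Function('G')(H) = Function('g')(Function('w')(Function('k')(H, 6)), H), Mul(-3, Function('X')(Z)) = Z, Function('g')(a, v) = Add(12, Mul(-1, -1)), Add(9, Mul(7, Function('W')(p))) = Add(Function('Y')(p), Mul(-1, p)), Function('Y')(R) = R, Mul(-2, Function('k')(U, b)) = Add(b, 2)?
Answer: Mul(8, Pow(5545, Rational(1, 2))) ≈ 595.72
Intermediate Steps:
Function('k')(U, b) = Add(-1, Mul(Rational(-1, 2), b)) (Function('k')(U, b) = Mul(Rational(-1, 2), Add(b, 2)) = Mul(Rational(-1, 2), Add(2, b)) = Add(-1, Mul(Rational(-1, 2), b)))
Function('w')(D) = -1
Function('W')(p) = Rational(-9, 7) (Function('W')(p) = Add(Rational(-9, 7), Mul(Rational(1, 7), Add(p, Mul(-1, p)))) = Add(Rational(-9, 7), Mul(Rational(1, 7), 0)) = Add(Rational(-9, 7), 0) = Rational(-9, 7))
Function('g')(a, v) = 13 (Function('g')(a, v) = Add(12, 1) = 13)
Function('X')(Z) = Mul(Rational(-1, 3), Z)
Function('G')(H) = 13
Pow(Add(Function('G')(Function('X')(Function('W')(Function('r')(4)))), 354867), Rational(1, 2)) = Pow(Add(13, 354867), Rational(1, 2)) = Pow(354880, Rational(1, 2)) = Mul(8, Pow(5545, Rational(1, 2)))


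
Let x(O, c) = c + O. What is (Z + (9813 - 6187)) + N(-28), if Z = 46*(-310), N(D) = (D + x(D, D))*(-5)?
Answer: -10214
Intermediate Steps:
x(O, c) = O + c
N(D) = -15*D (N(D) = (D + (D + D))*(-5) = (D + 2*D)*(-5) = (3*D)*(-5) = -15*D)
Z = -14260
(Z + (9813 - 6187)) + N(-28) = (-14260 + (9813 - 6187)) - 15*(-28) = (-14260 + 3626) + 420 = -10634 + 420 = -10214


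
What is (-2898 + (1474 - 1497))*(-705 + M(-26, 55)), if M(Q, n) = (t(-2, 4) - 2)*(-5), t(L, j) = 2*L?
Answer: 1971675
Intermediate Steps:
M(Q, n) = 30 (M(Q, n) = (2*(-2) - 2)*(-5) = (-4 - 2)*(-5) = -6*(-5) = 30)
(-2898 + (1474 - 1497))*(-705 + M(-26, 55)) = (-2898 + (1474 - 1497))*(-705 + 30) = (-2898 - 23)*(-675) = -2921*(-675) = 1971675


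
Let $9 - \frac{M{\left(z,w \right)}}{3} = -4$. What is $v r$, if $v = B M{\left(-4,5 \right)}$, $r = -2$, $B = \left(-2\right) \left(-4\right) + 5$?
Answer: $-1014$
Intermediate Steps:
$M{\left(z,w \right)} = 39$ ($M{\left(z,w \right)} = 27 - -12 = 27 + 12 = 39$)
$B = 13$ ($B = 8 + 5 = 13$)
$v = 507$ ($v = 13 \cdot 39 = 507$)
$v r = 507 \left(-2\right) = -1014$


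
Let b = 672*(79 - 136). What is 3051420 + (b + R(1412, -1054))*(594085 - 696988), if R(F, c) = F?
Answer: 3799348896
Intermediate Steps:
b = -38304 (b = 672*(-57) = -38304)
3051420 + (b + R(1412, -1054))*(594085 - 696988) = 3051420 + (-38304 + 1412)*(594085 - 696988) = 3051420 - 36892*(-102903) = 3051420 + 3796297476 = 3799348896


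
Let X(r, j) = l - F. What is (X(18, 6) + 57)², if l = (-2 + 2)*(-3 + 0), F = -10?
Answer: 4489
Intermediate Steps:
l = 0 (l = 0*(-3) = 0)
X(r, j) = 10 (X(r, j) = 0 - 1*(-10) = 0 + 10 = 10)
(X(18, 6) + 57)² = (10 + 57)² = 67² = 4489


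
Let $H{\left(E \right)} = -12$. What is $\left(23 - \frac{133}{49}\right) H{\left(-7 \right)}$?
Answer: $- \frac{1704}{7} \approx -243.43$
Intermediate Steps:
$\left(23 - \frac{133}{49}\right) H{\left(-7 \right)} = \left(23 - \frac{133}{49}\right) \left(-12\right) = \left(23 - \frac{19}{7}\right) \left(-12\right) = \frac{142}{7} \left(-12\right) = - \frac{1704}{7}$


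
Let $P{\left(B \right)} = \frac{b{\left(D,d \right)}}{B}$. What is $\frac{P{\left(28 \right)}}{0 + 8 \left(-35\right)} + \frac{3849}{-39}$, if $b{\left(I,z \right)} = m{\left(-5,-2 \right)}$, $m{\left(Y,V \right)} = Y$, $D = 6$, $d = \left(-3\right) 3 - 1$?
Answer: $- \frac{2011731}{20384} \approx -98.692$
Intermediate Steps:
$d = -10$ ($d = -9 - 1 = -10$)
$b{\left(I,z \right)} = -5$
$P{\left(B \right)} = - \frac{5}{B}$
$\frac{P{\left(28 \right)}}{0 + 8 \left(-35\right)} + \frac{3849}{-39} = \frac{\left(-5\right) \frac{1}{28}}{0 + 8 \left(-35\right)} + \frac{3849}{-39} = \frac{\left(-5\right) \frac{1}{28}}{0 - 280} + 3849 \left(- \frac{1}{39}\right) = - \frac{5}{28 \left(-280\right)} - \frac{1283}{13} = \left(- \frac{5}{28}\right) \left(- \frac{1}{280}\right) - \frac{1283}{13} = \frac{1}{1568} - \frac{1283}{13} = - \frac{2011731}{20384}$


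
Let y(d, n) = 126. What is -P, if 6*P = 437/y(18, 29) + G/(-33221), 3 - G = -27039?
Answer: -11110285/25115076 ≈ -0.44238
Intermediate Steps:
G = 27042 (G = 3 - 1*(-27039) = 3 + 27039 = 27042)
P = 11110285/25115076 (P = (437/126 + 27042/(-33221))/6 = (437*(1/126) + 27042*(-1/33221))/6 = (437/126 - 27042/33221)/6 = (⅙)*(11110285/4185846) = 11110285/25115076 ≈ 0.44238)
-P = -1*11110285/25115076 = -11110285/25115076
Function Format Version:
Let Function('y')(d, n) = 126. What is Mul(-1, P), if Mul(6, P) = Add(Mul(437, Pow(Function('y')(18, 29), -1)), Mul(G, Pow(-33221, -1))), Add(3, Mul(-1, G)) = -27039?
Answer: Rational(-11110285, 25115076) ≈ -0.44238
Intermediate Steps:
G = 27042 (G = Add(3, Mul(-1, -27039)) = Add(3, 27039) = 27042)
P = Rational(11110285, 25115076) (P = Mul(Rational(1, 6), Add(Mul(437, Pow(126, -1)), Mul(27042, Pow(-33221, -1)))) = Mul(Rational(1, 6), Add(Mul(437, Rational(1, 126)), Mul(27042, Rational(-1, 33221)))) = Mul(Rational(1, 6), Add(Rational(437, 126), Rational(-27042, 33221))) = Mul(Rational(1, 6), Rational(11110285, 4185846)) = Rational(11110285, 25115076) ≈ 0.44238)
Mul(-1, P) = Mul(-1, Rational(11110285, 25115076)) = Rational(-11110285, 25115076)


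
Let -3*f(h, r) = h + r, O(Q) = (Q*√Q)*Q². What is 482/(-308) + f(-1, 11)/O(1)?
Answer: -2263/462 ≈ -4.8983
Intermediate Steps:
O(Q) = Q^(7/2) (O(Q) = Q^(3/2)*Q² = Q^(7/2))
f(h, r) = -h/3 - r/3 (f(h, r) = -(h + r)/3 = -h/3 - r/3)
482/(-308) + f(-1, 11)/O(1) = 482/(-308) + (-⅓*(-1) - ⅓*11)/(1^(7/2)) = 482*(-1/308) + (⅓ - 11/3)/1 = -241/154 - 10/3*1 = -241/154 - 10/3 = -2263/462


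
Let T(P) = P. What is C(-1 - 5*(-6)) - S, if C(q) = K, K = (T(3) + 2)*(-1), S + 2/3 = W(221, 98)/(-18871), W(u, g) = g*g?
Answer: -216511/56613 ≈ -3.8244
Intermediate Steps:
W(u, g) = g²
S = -66554/56613 (S = -⅔ + 98²/(-18871) = -⅔ + 9604*(-1/18871) = -⅔ - 9604/18871 = -66554/56613 ≈ -1.1756)
K = -5 (K = (3 + 2)*(-1) = 5*(-1) = -5)
C(q) = -5
C(-1 - 5*(-6)) - S = -5 - 1*(-66554/56613) = -5 + 66554/56613 = -216511/56613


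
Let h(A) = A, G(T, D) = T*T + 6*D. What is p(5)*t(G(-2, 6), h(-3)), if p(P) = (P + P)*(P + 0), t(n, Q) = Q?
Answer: -150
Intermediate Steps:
G(T, D) = T² + 6*D
p(P) = 2*P² (p(P) = (2*P)*P = 2*P²)
p(5)*t(G(-2, 6), h(-3)) = (2*5²)*(-3) = (2*25)*(-3) = 50*(-3) = -150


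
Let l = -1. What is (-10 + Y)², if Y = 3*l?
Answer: 169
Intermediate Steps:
Y = -3 (Y = 3*(-1) = -3)
(-10 + Y)² = (-10 - 3)² = (-13)² = 169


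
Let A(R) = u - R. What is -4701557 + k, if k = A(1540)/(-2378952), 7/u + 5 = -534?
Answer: -6107999566367/1299144 ≈ -4.7016e+6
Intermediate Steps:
u = -1/77 (u = 7/(-5 - 534) = 7/(-539) = 7*(-1/539) = -1/77 ≈ -0.012987)
A(R) = -1/77 - R
k = 841/1299144 (k = (-1/77 - 1*1540)/(-2378952) = (-1/77 - 1540)*(-1/2378952) = -118581/77*(-1/2378952) = 841/1299144 ≈ 0.00064735)
-4701557 + k = -4701557 + 841/1299144 = -6107999566367/1299144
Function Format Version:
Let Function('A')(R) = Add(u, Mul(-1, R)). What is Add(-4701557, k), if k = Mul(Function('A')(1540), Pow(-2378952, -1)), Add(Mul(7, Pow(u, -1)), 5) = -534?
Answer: Rational(-6107999566367, 1299144) ≈ -4.7016e+6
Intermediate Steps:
u = Rational(-1, 77) (u = Mul(7, Pow(Add(-5, -534), -1)) = Mul(7, Pow(-539, -1)) = Mul(7, Rational(-1, 539)) = Rational(-1, 77) ≈ -0.012987)
Function('A')(R) = Add(Rational(-1, 77), Mul(-1, R))
k = Rational(841, 1299144) (k = Mul(Add(Rational(-1, 77), Mul(-1, 1540)), Pow(-2378952, -1)) = Mul(Add(Rational(-1, 77), -1540), Rational(-1, 2378952)) = Mul(Rational(-118581, 77), Rational(-1, 2378952)) = Rational(841, 1299144) ≈ 0.00064735)
Add(-4701557, k) = Add(-4701557, Rational(841, 1299144)) = Rational(-6107999566367, 1299144)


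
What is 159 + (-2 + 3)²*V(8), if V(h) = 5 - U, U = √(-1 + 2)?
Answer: 163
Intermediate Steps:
U = 1 (U = √1 = 1)
V(h) = 4 (V(h) = 5 - 1*1 = 5 - 1 = 4)
159 + (-2 + 3)²*V(8) = 159 + (-2 + 3)²*4 = 159 + 1²*4 = 159 + 1*4 = 159 + 4 = 163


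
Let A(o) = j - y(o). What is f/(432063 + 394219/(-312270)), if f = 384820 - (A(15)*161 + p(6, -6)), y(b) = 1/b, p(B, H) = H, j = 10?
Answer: 17095744574/19274274113 ≈ 0.88697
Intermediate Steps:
A(o) = 10 - 1/o
f = 5748401/15 (f = 384820 - ((10 - 1/15)*161 - 6) = 384820 - ((149/15)*161 - 6) = 384820 - (23989/15 - 6) = 384820 - 1*23899/15 = 384820 - 23899/15 = 5748401/15 ≈ 3.8323e+5)
f/(432063 + 394219/(-312270)) = 5748401/(15*(432063 + 394219/(-312270))) = 5748401/(15*(432063 + 394219*(-1/312270))) = 5748401/(15*(432063 - 56317/44610)) = 5748401/(15*(19274274113/44610)) = (5748401/15)*(44610/19274274113) = 17095744574/19274274113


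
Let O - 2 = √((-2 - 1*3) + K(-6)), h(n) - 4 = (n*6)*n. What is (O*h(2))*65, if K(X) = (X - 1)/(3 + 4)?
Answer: 3640 + 1820*I*√6 ≈ 3640.0 + 4458.1*I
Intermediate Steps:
h(n) = 4 + 6*n² (h(n) = 4 + (n*6)*n = 4 + (6*n)*n = 4 + 6*n²)
K(X) = -⅐ + X/7 (K(X) = (-1 + X)/7 = (-1 + X)*(⅐) = -⅐ + X/7)
O = 2 + I*√6 (O = 2 + √((-2 - 1*3) + (-⅐ + (⅐)*(-6))) = 2 + √((-2 - 3) + (-⅐ - 6/7)) = 2 + √(-5 - 1) = 2 + √(-6) = 2 + I*√6 ≈ 2.0 + 2.4495*I)
(O*h(2))*65 = ((2 + I*√6)*(4 + 6*2²))*65 = ((2 + I*√6)*(4 + 6*4))*65 = ((2 + I*√6)*(4 + 24))*65 = ((2 + I*√6)*28)*65 = (56 + 28*I*√6)*65 = 3640 + 1820*I*√6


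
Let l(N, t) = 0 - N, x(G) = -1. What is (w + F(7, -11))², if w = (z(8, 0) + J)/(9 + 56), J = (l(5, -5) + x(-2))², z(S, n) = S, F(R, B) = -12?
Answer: 541696/4225 ≈ 128.21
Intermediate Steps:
l(N, t) = -N
J = 36 (J = (-1*5 - 1)² = (-5 - 1)² = (-6)² = 36)
w = 44/65 (w = (8 + 36)/(9 + 56) = 44/65 ≈ 0.67692)
(w + F(7, -11))² = (44/65 - 12)² = (-736/65)² = 541696/4225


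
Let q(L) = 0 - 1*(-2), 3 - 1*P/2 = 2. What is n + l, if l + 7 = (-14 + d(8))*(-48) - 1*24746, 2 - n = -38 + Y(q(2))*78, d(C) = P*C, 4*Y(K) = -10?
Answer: -24614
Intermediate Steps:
P = 2 (P = 6 - 2*2 = 6 - 4 = 2)
q(L) = 2 (q(L) = 0 + 2 = 2)
Y(K) = -5/2 (Y(K) = (¼)*(-10) = -5/2)
d(C) = 2*C
n = 235 (n = 2 - (-38 - 5/2*78) = 2 - (-38 - 195) = 2 - 1*(-233) = 2 + 233 = 235)
l = -24849 (l = -7 + ((-14 + 2*8)*(-48) - 1*24746) = -7 + ((-14 + 16)*(-48) - 24746) = -7 + (2*(-48) - 24746) = -7 + (-96 - 24746) = -7 - 24842 = -24849)
n + l = 235 - 24849 = -24614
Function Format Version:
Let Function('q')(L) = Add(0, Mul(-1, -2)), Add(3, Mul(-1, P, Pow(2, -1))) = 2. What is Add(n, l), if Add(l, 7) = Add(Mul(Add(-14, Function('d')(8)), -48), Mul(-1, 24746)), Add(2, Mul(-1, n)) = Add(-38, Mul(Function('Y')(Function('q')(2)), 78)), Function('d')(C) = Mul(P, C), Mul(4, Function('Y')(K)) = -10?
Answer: -24614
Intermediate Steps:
P = 2 (P = Add(6, Mul(-2, 2)) = Add(6, -4) = 2)
Function('q')(L) = 2 (Function('q')(L) = Add(0, 2) = 2)
Function('Y')(K) = Rational(-5, 2) (Function('Y')(K) = Mul(Rational(1, 4), -10) = Rational(-5, 2))
Function('d')(C) = Mul(2, C)
n = 235 (n = Add(2, Mul(-1, Add(-38, Mul(Rational(-5, 2), 78)))) = Add(2, Mul(-1, Add(-38, -195))) = Add(2, Mul(-1, -233)) = Add(2, 233) = 235)
l = -24849 (l = Add(-7, Add(Mul(Add(-14, Mul(2, 8)), -48), Mul(-1, 24746))) = Add(-7, Add(Mul(Add(-14, 16), -48), -24746)) = Add(-7, Add(Mul(2, -48), -24746)) = Add(-7, Add(-96, -24746)) = Add(-7, -24842) = -24849)
Add(n, l) = Add(235, -24849) = -24614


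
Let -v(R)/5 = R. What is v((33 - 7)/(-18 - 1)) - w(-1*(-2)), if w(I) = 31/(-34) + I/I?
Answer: 4363/646 ≈ 6.7539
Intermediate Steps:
v(R) = -5*R
w(I) = 3/34 (w(I) = 31*(-1/34) + 1 = -31/34 + 1 = 3/34)
v((33 - 7)/(-18 - 1)) - w(-1*(-2)) = -5*(33 - 7)/(-18 - 1) - 1*3/34 = -130/(-19) - 3/34 = -130*(-1)/19 - 3/34 = -5*(-26/19) - 3/34 = 130/19 - 3/34 = 4363/646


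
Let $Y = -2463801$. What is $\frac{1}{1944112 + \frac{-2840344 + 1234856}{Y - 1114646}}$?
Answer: $\frac{3578447}{6956903359552} \approx 5.1437 \cdot 10^{-7}$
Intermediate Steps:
$\frac{1}{1944112 + \frac{-2840344 + 1234856}{Y - 1114646}} = \frac{1}{1944112 + \frac{-2840344 + 1234856}{-2463801 - 1114646}} = \frac{1}{1944112 - \frac{1605488}{-3578447}} = \frac{1}{1944112 - - \frac{1605488}{3578447}} = \frac{1}{1944112 + \frac{1605488}{3578447}} = \frac{1}{\frac{6956903359552}{3578447}} = \frac{3578447}{6956903359552}$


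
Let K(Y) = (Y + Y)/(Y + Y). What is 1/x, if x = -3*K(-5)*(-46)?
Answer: 1/138 ≈ 0.0072464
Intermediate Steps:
K(Y) = 1 (K(Y) = (2*Y)/((2*Y)) = (2*Y)*(1/(2*Y)) = 1)
x = 138 (x = -3*1*(-46) = -3*(-46) = 138)
1/x = 1/138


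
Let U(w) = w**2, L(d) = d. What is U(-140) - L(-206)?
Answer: 19806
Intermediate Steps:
U(-140) - L(-206) = (-140)**2 - 1*(-206) = 19600 + 206 = 19806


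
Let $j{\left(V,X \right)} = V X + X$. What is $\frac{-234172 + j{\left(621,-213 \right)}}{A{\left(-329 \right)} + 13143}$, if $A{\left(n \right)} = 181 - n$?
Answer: $- \frac{366658}{13653} \approx -26.855$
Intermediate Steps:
$j{\left(V,X \right)} = X + V X$
$\frac{-234172 + j{\left(621,-213 \right)}}{A{\left(-329 \right)} + 13143} = \frac{-234172 - 213 \left(1 + 621\right)}{\left(181 - -329\right) + 13143} = \frac{-234172 - 132486}{\left(181 + 329\right) + 13143} = \frac{-234172 - 132486}{510 + 13143} = - \frac{366658}{13653}$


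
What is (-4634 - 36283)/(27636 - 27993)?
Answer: 13639/119 ≈ 114.61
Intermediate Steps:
(-4634 - 36283)/(27636 - 27993) = -40917/(-357) = -40917*(-1/357) = 13639/119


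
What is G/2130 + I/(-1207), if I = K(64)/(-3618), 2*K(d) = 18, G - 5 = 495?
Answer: 37967/161738 ≈ 0.23474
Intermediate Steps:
G = 500 (G = 5 + 495 = 500)
K(d) = 9 (K(d) = (½)*18 = 9)
I = -1/402 (I = 9/(-3618) = 9*(-1/3618) = -1/402 ≈ -0.0024876)
G/2130 + I/(-1207) = 500/2130 - 1/402/(-1207) = 500*(1/2130) - 1/402*(-1/1207) = 50/213 + 1/485214 = 37967/161738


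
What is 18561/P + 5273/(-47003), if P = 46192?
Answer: 628852267/2171162576 ≈ 0.28964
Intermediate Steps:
18561/P + 5273/(-47003) = 18561/46192 + 5273/(-47003) = 18561*(1/46192) + 5273*(-1/47003) = 18561/46192 - 5273/47003 = 628852267/2171162576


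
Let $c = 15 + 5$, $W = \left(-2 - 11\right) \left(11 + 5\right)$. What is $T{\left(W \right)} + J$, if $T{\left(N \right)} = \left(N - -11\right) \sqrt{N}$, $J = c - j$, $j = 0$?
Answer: $20 - 788 i \sqrt{13} \approx 20.0 - 2841.2 i$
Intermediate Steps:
$W = -208$ ($W = \left(-13\right) 16 = -208$)
$c = 20$
$J = 20$ ($J = 20 - 0 = 20 + 0 = 20$)
$T{\left(N \right)} = \sqrt{N} \left(11 + N\right)$ ($T{\left(N \right)} = \left(N + 11\right) \sqrt{N} = \left(11 + N\right) \sqrt{N} = \sqrt{N} \left(11 + N\right)$)
$T{\left(W \right)} + J = \sqrt{-208} \left(11 - 208\right) + 20 = 4 i \sqrt{13} \left(-197\right) + 20 = - 788 i \sqrt{13} + 20 = 20 - 788 i \sqrt{13}$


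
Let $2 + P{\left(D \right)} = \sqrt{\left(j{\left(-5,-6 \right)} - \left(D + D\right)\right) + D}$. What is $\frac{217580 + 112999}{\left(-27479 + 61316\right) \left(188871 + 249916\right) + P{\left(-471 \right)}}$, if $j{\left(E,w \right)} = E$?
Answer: $\frac{545353815121127}{24493378715128944847} - \frac{36731 \sqrt{466}}{24493378715128944847} \approx 2.2265 \cdot 10^{-5}$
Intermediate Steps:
$P{\left(D \right)} = -2 + \sqrt{-5 - D}$ ($P{\left(D \right)} = -2 + \sqrt{\left(-5 - \left(D + D\right)\right) + D} = -2 + \sqrt{\left(-5 - 2 D\right) + D} = -2 + \sqrt{-5 - D}$)
$\frac{217580 + 112999}{\left(-27479 + 61316\right) \left(188871 + 249916\right) + P{\left(-471 \right)}} = \frac{217580 + 112999}{\left(-27479 + 61316\right) \left(188871 + 249916\right) - \left(2 - \sqrt{-5 - -471}\right)} = \frac{330579}{33837 \cdot 438787 - \left(2 - \sqrt{-5 + 471}\right)} = \frac{330579}{14847235719 - \left(2 - \sqrt{466}\right)} = \frac{330579}{14847235717 + \sqrt{466}}$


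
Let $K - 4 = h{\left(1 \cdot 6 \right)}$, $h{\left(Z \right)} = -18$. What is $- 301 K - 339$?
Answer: $3875$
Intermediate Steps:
$K = -14$ ($K = 4 - 18 = -14$)
$- 301 K - 339 = \left(-301\right) \left(-14\right) - 339 = 4214 - 339 = 3875$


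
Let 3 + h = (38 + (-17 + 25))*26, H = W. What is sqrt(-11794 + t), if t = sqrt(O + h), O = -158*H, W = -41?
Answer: sqrt(-11794 + sqrt(7671)) ≈ 108.2*I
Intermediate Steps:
H = -41
h = 1193 (h = -3 + (38 + (-17 + 25))*26 = -3 + (38 + 8)*26 = -3 + 46*26 = -3 + 1196 = 1193)
O = 6478 (O = -158*(-41) = 6478)
t = sqrt(7671) (t = sqrt(6478 + 1193) = sqrt(7671) ≈ 87.584)
sqrt(-11794 + t) = sqrt(-11794 + sqrt(7671))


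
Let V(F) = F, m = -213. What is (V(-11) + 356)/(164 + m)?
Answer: -345/49 ≈ -7.0408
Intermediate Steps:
(V(-11) + 356)/(164 + m) = (-11 + 356)/(164 - 213) = 345/(-49) = 345*(-1/49) = -345/49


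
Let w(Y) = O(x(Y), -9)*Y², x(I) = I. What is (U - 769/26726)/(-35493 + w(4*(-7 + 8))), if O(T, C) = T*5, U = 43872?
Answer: -1172522303/940033598 ≈ -1.2473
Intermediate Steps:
O(T, C) = 5*T
w(Y) = 5*Y³ (w(Y) = (5*Y)*Y² = 5*Y³)
(U - 769/26726)/(-35493 + w(4*(-7 + 8))) = (43872 - 769/26726)/(-35493 + 5*(4*(-7 + 8))³) = (43872 - 769*1/26726)/(-35493 + 5*(4*1)³) = (43872 - 769/26726)/(-35493 + 5*4³) = 1172522303/(26726*(-35493 + 5*64)) = 1172522303/(26726*(-35493 + 320)) = (1172522303/26726)/(-35173) = (1172522303/26726)*(-1/35173) = -1172522303/940033598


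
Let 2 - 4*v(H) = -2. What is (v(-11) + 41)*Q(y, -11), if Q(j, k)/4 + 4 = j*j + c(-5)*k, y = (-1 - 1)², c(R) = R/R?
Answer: 168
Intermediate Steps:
v(H) = 1 (v(H) = ½ - ¼*(-2) = ½ + ½ = 1)
c(R) = 1
y = 4 (y = (-2)² = 4)
Q(j, k) = -16 + 4*k + 4*j² (Q(j, k) = -16 + 4*(j*j + 1*k) = -16 + 4*(j² + k) = -16 + 4*(k + j²) = -16 + (4*k + 4*j²) = -16 + 4*k + 4*j²)
(v(-11) + 41)*Q(y, -11) = (1 + 41)*(-16 + 4*(-11) + 4*4²) = 42*(-16 - 44 + 4*16) = 42*(-16 - 44 + 64) = 42*4 = 168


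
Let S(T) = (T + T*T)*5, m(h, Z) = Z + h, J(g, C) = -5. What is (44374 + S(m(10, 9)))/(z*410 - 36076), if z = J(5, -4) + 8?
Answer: -23137/17423 ≈ -1.3280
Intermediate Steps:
S(T) = 5*T + 5*T**2 (S(T) = (T + T**2)*5 = 5*T + 5*T**2)
z = 3 (z = -5 + 8 = 3)
(44374 + S(m(10, 9)))/(z*410 - 36076) = (44374 + 5*(9 + 10)*(1 + (9 + 10)))/(3*410 - 36076) = (44374 + 5*19*(1 + 19))/(1230 - 36076) = (44374 + 5*19*20)/(-34846) = (44374 + 1900)*(-1/34846) = 46274*(-1/34846) = -23137/17423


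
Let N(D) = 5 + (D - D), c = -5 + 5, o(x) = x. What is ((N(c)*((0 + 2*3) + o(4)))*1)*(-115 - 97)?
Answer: -10600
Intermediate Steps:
c = 0
N(D) = 5 (N(D) = 5 + 0 = 5)
((N(c)*((0 + 2*3) + o(4)))*1)*(-115 - 97) = ((5*((0 + 2*3) + 4))*1)*(-115 - 97) = ((5*((0 + 6) + 4))*1)*(-212) = ((5*(6 + 4))*1)*(-212) = ((5*10)*1)*(-212) = (50*1)*(-212) = 50*(-212) = -10600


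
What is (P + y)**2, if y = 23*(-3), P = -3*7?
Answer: 8100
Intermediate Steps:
P = -21
y = -69
(P + y)**2 = (-21 - 69)**2 = (-90)**2 = 8100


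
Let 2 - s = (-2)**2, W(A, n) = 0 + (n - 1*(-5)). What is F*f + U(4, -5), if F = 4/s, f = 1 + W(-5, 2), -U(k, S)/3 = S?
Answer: -1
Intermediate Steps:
U(k, S) = -3*S
W(A, n) = 5 + n (W(A, n) = 0 + (n + 5) = 0 + (5 + n) = 5 + n)
s = -2 (s = 2 - 1*(-2)**2 = 2 - 1*4 = 2 - 4 = -2)
f = 8 (f = 1 + (5 + 2) = 1 + 7 = 8)
F = -2 (F = 4/(-2) = 4*(-1/2) = -2)
F*f + U(4, -5) = -2*8 - 3*(-5) = -16 + 15 = -1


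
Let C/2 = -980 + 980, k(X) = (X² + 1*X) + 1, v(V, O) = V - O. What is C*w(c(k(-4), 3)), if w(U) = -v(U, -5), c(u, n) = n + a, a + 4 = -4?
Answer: 0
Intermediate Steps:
a = -8 (a = -4 - 4 = -8)
k(X) = 1 + X + X² (k(X) = (X² + X) + 1 = (X + X²) + 1 = 1 + X + X²)
c(u, n) = -8 + n (c(u, n) = n - 8 = -8 + n)
C = 0 (C = 2*(-980 + 980) = 2*0 = 0)
w(U) = -5 - U (w(U) = -(U - 1*(-5)) = -(U + 5) = -(5 + U) = -5 - U)
C*w(c(k(-4), 3)) = 0*(-5 - (-8 + 3)) = 0*(-5 - 1*(-5)) = 0*(-5 + 5) = 0*0 = 0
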